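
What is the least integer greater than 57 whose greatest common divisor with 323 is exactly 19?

76

323 = 19·17. Any x with gcd(x, 323) = 19 is a multiple of 19, say 19s, with s coprime to 17.
Need s > 57/19, so s ≥ 4. First s ≥ 4 with gcd(s, 17) = 1 is s = 4. Thus x = 19·4 = 76.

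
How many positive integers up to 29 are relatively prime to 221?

26

221 = 13·17. Inclusion–exclusion on these primes:
29 − ⌊29/13⌋ − ⌊29/17⌋ + ⌊29/221⌋ = 26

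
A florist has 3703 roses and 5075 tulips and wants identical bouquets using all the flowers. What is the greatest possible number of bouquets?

Euclid: 5075 = 1·3703 + 1372; 3703 = 2·1372 + 959; 1372 = 1·959 + 413; 959 = 2·413 + 133; 413 = 3·133 + 14; 133 = 9·14 + 7; 14 = 2·7 + 0. Last nonzero remainder: 7.

7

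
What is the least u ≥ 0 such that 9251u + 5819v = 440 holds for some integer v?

502

Reduce mod 5819: 9251u ≡ 440 (mod 5819). With g = gcd(9251, 5819) = 11 dividing 440, divide through: 841u ≡ 40 (mod 529).
Since gcd(841, 529) = 1, u ≡ 40·(841)⁻¹ ≡ 502 (mod 529). Smallest non-negative: 502.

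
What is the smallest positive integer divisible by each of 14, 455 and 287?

37310

lcm(14, 455) = 14·455/gcd = 6370/7 = 910
lcm(910, 287) = 910·287/gcd = 261170/7 = 37310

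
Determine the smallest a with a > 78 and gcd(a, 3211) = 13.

91

3211 = 13·247. Any a with gcd(a, 3211) = 13 is a multiple of 13, say 13s, with s coprime to 247.
Need s > 78/13, so s ≥ 7. First s ≥ 7 with gcd(s, 247) = 1 is s = 7. Thus a = 13·7 = 91.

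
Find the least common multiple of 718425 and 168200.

4833563400

gcd first: 718425 = 4·168200 + 45625; 168200 = 3·45625 + 31325; 45625 = 1·31325 + 14300; 31325 = 2·14300 + 2725; 14300 = 5·2725 + 675; 2725 = 4·675 + 25; 675 = 27·25 + 0 → gcd = 25
lcm = 718425·168200/gcd = 120839085000/25 = 4833563400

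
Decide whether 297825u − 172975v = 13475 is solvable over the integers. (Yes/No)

Yes

gcd(297825, 172975): 297825 = 1·172975 + 124850; 172975 = 1·124850 + 48125; 124850 = 2·48125 + 28600; 48125 = 1·28600 + 19525; 28600 = 1·19525 + 9075; 19525 = 2·9075 + 1375; 9075 = 6·1375 + 825; 1375 = 1·825 + 550; 825 = 1·550 + 275; 550 = 2·275 + 0 → 275
275 divides 13475, so a solution exists.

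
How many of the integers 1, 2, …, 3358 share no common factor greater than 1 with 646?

1497

646 = 2·17·19. Inclusion–exclusion on these primes:
3358 − ⌊3358/2⌋ − ⌊3358/17⌋ − ⌊3358/19⌋ + ⌊3358/34⌋ + ⌊3358/38⌋ + ⌊3358/323⌋ − ⌊3358/646⌋ = 1497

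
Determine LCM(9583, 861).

9583 = 7 · 37²; 861 = 3 · 7 · 41
max exponents: 3 · 7 · 37² · 41 = 1178709

1178709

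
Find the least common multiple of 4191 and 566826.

791855922

4191 = 3 · 11 · 127; 566826 = 2 · 3 · 13³ · 43
max exponents: 2 · 3 · 11 · 13³ · 43 · 127 = 791855922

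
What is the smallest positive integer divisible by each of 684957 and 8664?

1978155816

684957 = 3 · 7 · 13² · 193; 8664 = 2³ · 3 · 19²
max exponents: 2³ · 3 · 7 · 13² · 19² · 193 = 1978155816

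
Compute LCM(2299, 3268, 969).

lcm(2299, 3268) = 2299·3268/gcd = 7513132/19 = 395428
lcm(395428, 969) = 395428·969/gcd = 383169732/19 = 20166828

20166828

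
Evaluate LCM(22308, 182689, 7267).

1036942764

22308 = 2² · 3 · 11 · 13²; 182689 = 13² · 23 · 47; 7267 = 13² · 43
lcm takes max exponent of each prime: 2² · 3 · 11 · 13² · 23 · 43 · 47 = 1036942764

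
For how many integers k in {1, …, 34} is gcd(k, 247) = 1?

31

247 = 13·19. Inclusion–exclusion on these primes:
34 − ⌊34/13⌋ − ⌊34/19⌋ + ⌊34/247⌋ = 31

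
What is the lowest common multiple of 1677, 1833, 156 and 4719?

1677 = 3 · 13 · 43; 1833 = 3 · 13 · 47; 156 = 2² · 3 · 13; 4719 = 3 · 11² · 13
lcm takes max exponent of each prime: 2² · 3 · 11² · 13 · 43 · 47 = 38148396

38148396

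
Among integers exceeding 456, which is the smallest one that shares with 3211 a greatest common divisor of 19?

475

3211 = 19·169. Any k with gcd(k, 3211) = 19 is a multiple of 19, say 19s, with s coprime to 169.
Need s > 456/19, so s ≥ 25. First s ≥ 25 with gcd(s, 169) = 1 is s = 25. Thus k = 19·25 = 475.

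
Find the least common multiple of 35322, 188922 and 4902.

35322 = 2 · 3 · 7 · 29²; 188922 = 2 · 3 · 23 · 37²; 4902 = 2 · 3 · 19 · 43
lcm takes max exponent of each prime: 2 · 3 · 7 · 19 · 23 · 29² · 37² · 43 = 908654176038

908654176038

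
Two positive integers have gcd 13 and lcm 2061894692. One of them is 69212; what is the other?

Using uv = gcd(u,v)·lcm(u,v) = 13·2061894692 = 26804630996, we get v = 26804630996/69212 = 387283.

387283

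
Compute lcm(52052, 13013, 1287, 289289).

135387252

lcm(52052, 13013) = 52052·13013/gcd = 677352676/13013 = 52052
lcm(52052, 1287) = 52052·1287/gcd = 66990924/143 = 468468
lcm(468468, 289289) = 468468·289289/gcd = 135522639252/1001 = 135387252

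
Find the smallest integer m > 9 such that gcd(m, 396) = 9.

27

gcd(m, 396) = 9 forces 9 | m; write m = 9s. Then gcd(9s, 9·44) = 9·gcd(s, 44), so need gcd(s, 44) = 1.
9s > 9 gives s ≥ 2. The least s ≥ 2 coprime to 44 is 3, so m = 9·3 = 27.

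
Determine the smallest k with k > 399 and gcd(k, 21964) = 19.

437

21964 = 19·1156. Any k with gcd(k, 21964) = 19 is a multiple of 19, say 19s, with s coprime to 1156.
Need s > 399/19, so s ≥ 22. First s ≥ 22 with gcd(s, 1156) = 1 is s = 23. Thus k = 19·23 = 437.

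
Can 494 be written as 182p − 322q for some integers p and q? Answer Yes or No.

No

gcd(182, 322): 322 = 1·182 + 140; 182 = 1·140 + 42; 140 = 3·42 + 14; 42 = 3·14 + 0 → 14
14 does not divide 494, so a solution does not exist.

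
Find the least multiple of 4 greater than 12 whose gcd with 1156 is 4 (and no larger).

16

1156 = 4·289. Any m with gcd(m, 1156) = 4 is a multiple of 4, say 4s, with s coprime to 289.
Need s > 12/4, so s ≥ 4. First s ≥ 4 with gcd(s, 289) = 1 is s = 4. Thus m = 4·4 = 16.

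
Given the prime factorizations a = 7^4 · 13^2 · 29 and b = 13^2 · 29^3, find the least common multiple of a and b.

max exponent per prime: 7^4 · 13^2 · 29^3 = 9896300141

9896300141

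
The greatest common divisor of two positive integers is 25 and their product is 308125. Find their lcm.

12325

gcd·lcm = product, so lcm = 308125/25 = 12325.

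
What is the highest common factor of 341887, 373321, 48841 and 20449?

341887 = 7 · 13² · 17²; 373321 = 13² · 47²; 48841 = 13² · 17²; 20449 = 11² · 13²
gcd takes min exponent of each prime: 13² = 169

169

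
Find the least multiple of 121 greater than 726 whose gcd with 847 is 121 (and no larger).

Multiples of 121 above 726: 121·7, 121·8, … . Need the cofactor coprime to 847/121 = 7.
Checking s = 7, 8, … the first with gcd(s, 7) = 1 is s = 8, giving 968.

968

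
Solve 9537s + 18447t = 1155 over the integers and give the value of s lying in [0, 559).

Euclid: 18447 = 1·9537 + 8910; 9537 = 1·8910 + 627; 8910 = 14·627 + 132; 627 = 4·132 + 99; 132 = 1·99 + 33; 99 = 3·33 + 0 → gcd = 33; 1155 = 33·35.
Back-substitution yields 9537·(-147) + 18447·(76) = 33, so one solution is s = -147·35 = -5145, t = 76·35 = 2660.
Solutions in s differ by 18447/33 = 559; the one in [0, 559) is -5145 mod 559 = 445.

445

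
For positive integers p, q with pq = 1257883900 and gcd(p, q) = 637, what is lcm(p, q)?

1974700

gcd·lcm = product, so lcm = 1257883900/637 = 1974700.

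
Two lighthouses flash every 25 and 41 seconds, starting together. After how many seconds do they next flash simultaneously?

gcd first: 41 = 1·25 + 16; 25 = 1·16 + 9; 16 = 1·9 + 7; 9 = 1·7 + 2; 7 = 3·2 + 1; 2 = 2·1 + 0 → gcd = 1
lcm = 25·41/gcd = 1025/1 = 1025

1025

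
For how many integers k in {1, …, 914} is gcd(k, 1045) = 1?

Prime factors of 1045: 5, 11, 19. Count integers ≤ 914 divisible by none of them.
By inclusion–exclusion: 914 − ⌊914/5⌋ − ⌊914/11⌋ − ⌊914/19⌋ + ⌊914/55⌋ + ⌊914/95⌋ + ⌊914/209⌋ − ⌊914/1045⌋ = 630.

630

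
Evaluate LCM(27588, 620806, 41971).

lcm(27588, 620806) = 27588·620806/gcd = 17126795928/38 = 450705156
lcm(450705156, 41971) = 450705156·41971/gcd = 18916546102476/19 = 995607689604

995607689604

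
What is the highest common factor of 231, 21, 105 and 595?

7

231 = 3 · 7 · 11; 21 = 3 · 7; 105 = 3 · 5 · 7; 595 = 5 · 7 · 17
gcd takes min exponent of each prime: 7 = 7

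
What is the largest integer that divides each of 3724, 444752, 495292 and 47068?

gcd(3724, 444752): 444752 = 119·3724 + 1596; 3724 = 2·1596 + 532; 1596 = 3·532 + 0 → 532
gcd(532, 495292): 495292 = 931·532 + 0 → 532
gcd(532, 47068): 47068 = 88·532 + 252; 532 = 2·252 + 28; 252 = 9·28 + 0 → 28

28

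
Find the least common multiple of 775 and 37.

28675

775 = 5² · 31; 37 = 37
max exponents: 5² · 31 · 37 = 28675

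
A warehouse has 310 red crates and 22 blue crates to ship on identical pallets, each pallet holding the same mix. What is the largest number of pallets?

310 = 2 · 5 · 31
22 = 2 · 11
Common: 2 = 2

2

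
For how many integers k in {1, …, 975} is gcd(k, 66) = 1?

296

Prime factors of 66: 2, 3, 11. Count integers ≤ 975 divisible by none of them.
By inclusion–exclusion: 975 − ⌊975/2⌋ − ⌊975/3⌋ − ⌊975/11⌋ + ⌊975/6⌋ + ⌊975/22⌋ + ⌊975/33⌋ − ⌊975/66⌋ = 296.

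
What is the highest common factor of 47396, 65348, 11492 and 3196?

47396 = 2² · 17² · 41; 65348 = 2² · 17 · 31²; 11492 = 2² · 13² · 17; 3196 = 2² · 17 · 47
gcd takes min exponent of each prime: 2² · 17 = 68

68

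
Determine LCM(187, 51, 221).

7293

187 = 11 · 17; 51 = 3 · 17; 221 = 13 · 17
lcm takes max exponent of each prime: 3 · 11 · 13 · 17 = 7293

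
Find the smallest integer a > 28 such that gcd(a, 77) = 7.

35

gcd(a, 77) = 7 forces 7 | a; write a = 7s. Then gcd(7s, 7·11) = 7·gcd(s, 11), so need gcd(s, 11) = 1.
7s > 28 gives s ≥ 5. The least s ≥ 5 coprime to 11 is 5, so a = 7·5 = 35.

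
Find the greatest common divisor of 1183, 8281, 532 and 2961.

gcd(1183, 8281): 8281 = 7·1183 + 0 → 1183
gcd(1183, 532): 1183 = 2·532 + 119; 532 = 4·119 + 56; 119 = 2·56 + 7; 56 = 8·7 + 0 → 7
gcd(7, 2961): 2961 = 423·7 + 0 → 7

7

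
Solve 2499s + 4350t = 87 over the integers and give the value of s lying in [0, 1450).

Euclid: 4350 = 1·2499 + 1851; 2499 = 1·1851 + 648; 1851 = 2·648 + 555; 648 = 1·555 + 93; 555 = 5·93 + 90; 93 = 1·90 + 3; 90 = 30·3 + 0 → gcd = 3; 87 = 3·29.
Back-substitution yields 2499·(47) + 4350·(-27) = 3, so one solution is s = 47·29 = 1363, t = -27·29 = -783.
Solutions in s differ by 4350/3 = 1450; the one in [0, 1450) is 1363 mod 1450 = 1363.

1363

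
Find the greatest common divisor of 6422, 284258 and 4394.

338

6422 = 2 · 13² · 19; 284258 = 2 · 13² · 29²; 4394 = 2 · 13³
gcd takes min exponent of each prime: 2 · 13² = 338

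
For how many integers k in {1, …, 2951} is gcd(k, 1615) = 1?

2106

Prime factors of 1615: 5, 17, 19. Count integers ≤ 2951 divisible by none of them.
By inclusion–exclusion: 2951 − ⌊2951/5⌋ − ⌊2951/17⌋ − ⌊2951/19⌋ + ⌊2951/85⌋ + ⌊2951/95⌋ + ⌊2951/323⌋ − ⌊2951/1615⌋ = 2106.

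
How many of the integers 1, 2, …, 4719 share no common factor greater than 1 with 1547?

3513

1547 = 7·13·17. Inclusion–exclusion on these primes:
4719 − ⌊4719/7⌋ − ⌊4719/13⌋ − ⌊4719/17⌋ + ⌊4719/91⌋ + ⌊4719/119⌋ + ⌊4719/221⌋ − ⌊4719/1547⌋ = 3513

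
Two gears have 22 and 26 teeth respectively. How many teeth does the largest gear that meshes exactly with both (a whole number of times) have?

2

22 = 2 · 11
26 = 2 · 13
Common: 2 = 2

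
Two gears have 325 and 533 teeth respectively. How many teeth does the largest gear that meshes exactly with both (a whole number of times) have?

325 = 5² · 13
533 = 13 · 41
Common: 13 = 13

13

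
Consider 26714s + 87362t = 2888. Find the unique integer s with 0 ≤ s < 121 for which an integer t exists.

Reduce mod 87362: 26714s ≡ 2888 (mod 87362). With g = gcd(26714, 87362) = 722 dividing 2888, divide through: 37s ≡ 4 (mod 121).
Since gcd(37, 121) = 1, s ≡ 4·(37)⁻¹ ≡ 23 (mod 121). Smallest non-negative: 23.

23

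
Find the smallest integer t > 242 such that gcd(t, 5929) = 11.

Multiples of 11 above 242: 11·23, 11·24, … . Need the cofactor coprime to 5929/11 = 539.
Checking s = 23, 24, … the first with gcd(s, 539) = 1 is s = 23, giving 253.

253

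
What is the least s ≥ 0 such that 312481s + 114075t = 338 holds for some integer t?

Euclid: 312481 = 2·114075 + 84331; 114075 = 1·84331 + 29744; 84331 = 2·29744 + 24843; 29744 = 1·24843 + 4901; 24843 = 5·4901 + 338; 4901 = 14·338 + 169; 338 = 2·169 + 0 → gcd = 169; 338 = 169·2.
Back-substitution yields 312481·(-326) + 114075·(893) = 169, so one solution is s = -326·2 = -652, t = 893·2 = 1786.
Solutions in s differ by 114075/169 = 675; the one in [0, 675) is -652 mod 675 = 23.

23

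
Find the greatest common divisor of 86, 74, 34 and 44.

gcd(86, 74): 86 = 1·74 + 12; 74 = 6·12 + 2; 12 = 6·2 + 0 → 2
gcd(2, 34): 34 = 17·2 + 0 → 2
gcd(2, 44): 44 = 22·2 + 0 → 2

2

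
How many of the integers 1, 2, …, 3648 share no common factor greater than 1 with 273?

Prime factors of 273: 3, 7, 13. Count integers ≤ 3648 divisible by none of them.
By inclusion–exclusion: 3648 − ⌊3648/3⌋ − ⌊3648/7⌋ − ⌊3648/13⌋ + ⌊3648/21⌋ + ⌊3648/39⌋ + ⌊3648/91⌋ − ⌊3648/273⌋ = 1924.

1924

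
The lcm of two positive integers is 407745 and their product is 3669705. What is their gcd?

9

From gcd × lcm = uv: gcd = 3669705 / 407745 = 9.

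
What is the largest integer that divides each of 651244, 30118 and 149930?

22

651244 = 2² · 11 · 19² · 41; 30118 = 2 · 11 · 37²; 149930 = 2 · 5 · 11 · 29 · 47
gcd takes min exponent of each prime: 2 · 11 = 22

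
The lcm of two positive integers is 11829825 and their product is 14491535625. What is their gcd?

gcd·lcm = product, so gcd = 14491535625/11829825 = 1225.

1225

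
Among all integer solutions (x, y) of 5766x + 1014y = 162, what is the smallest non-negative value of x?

Reduce mod 1014: 5766x ≡ 162 (mod 1014). With g = gcd(5766, 1014) = 6 dividing 162, divide through: 961x ≡ 27 (mod 169).
Since gcd(961, 169) = 1, x ≡ 27·(961)⁻¹ ≡ 25 (mod 169). Smallest non-negative: 25.

25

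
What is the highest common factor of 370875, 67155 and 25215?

15

370875 = 3 · 5³ · 23 · 43; 67155 = 3 · 5 · 11² · 37; 25215 = 3 · 5 · 41²
gcd takes min exponent of each prime: 3 · 5 = 15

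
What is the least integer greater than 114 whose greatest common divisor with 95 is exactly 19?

133

gcd(a, 95) = 19 forces 19 | a; write a = 19s. Then gcd(19s, 19·5) = 19·gcd(s, 5), so need gcd(s, 5) = 1.
19s > 114 gives s ≥ 7. The least s ≥ 7 coprime to 5 is 7, so a = 19·7 = 133.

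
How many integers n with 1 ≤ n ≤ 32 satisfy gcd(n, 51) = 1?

Prime factors of 51: 3, 17. Count integers ≤ 32 divisible by none of them.
By inclusion–exclusion: 32 − ⌊32/3⌋ − ⌊32/17⌋ + ⌊32/51⌋ = 21.

21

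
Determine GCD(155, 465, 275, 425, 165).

5

155 = 5 · 31; 465 = 3 · 5 · 31; 275 = 5² · 11; 425 = 5² · 17; 165 = 3 · 5 · 11
gcd takes min exponent of each prime: 5 = 5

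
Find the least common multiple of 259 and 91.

3367

259 = 7 · 37; 91 = 7 · 13
max exponents: 7 · 13 · 37 = 3367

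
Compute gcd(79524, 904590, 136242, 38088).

18

gcd(79524, 904590): 904590 = 11·79524 + 29826; 79524 = 2·29826 + 19872; 29826 = 1·19872 + 9954; 19872 = 1·9954 + 9918; 9954 = 1·9918 + 36; 9918 = 275·36 + 18; 36 = 2·18 + 0 → 18
gcd(18, 136242): 136242 = 7569·18 + 0 → 18
gcd(18, 38088): 38088 = 2116·18 + 0 → 18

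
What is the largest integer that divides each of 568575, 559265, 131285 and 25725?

35

568575 = 3² · 5² · 7 · 19²; 559265 = 5 · 7 · 19 · 29²; 131285 = 5 · 7 · 11² · 31; 25725 = 3 · 5² · 7³
gcd takes min exponent of each prime: 5 · 7 = 35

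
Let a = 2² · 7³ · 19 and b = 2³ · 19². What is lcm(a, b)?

max exponent per prime: 2³ · 7³ · 19² = 990584

990584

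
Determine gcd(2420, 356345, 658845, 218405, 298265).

gcd(2420, 356345): 356345 = 147·2420 + 605; 2420 = 4·605 + 0 → 605
gcd(605, 658845): 658845 = 1089·605 + 0 → 605
gcd(605, 218405): 218405 = 361·605 + 0 → 605
gcd(605, 298265): 298265 = 493·605 + 0 → 605

605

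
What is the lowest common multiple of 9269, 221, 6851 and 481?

lcm(9269, 221) = 9269·221/gcd = 2048449/13 = 157573
lcm(157573, 6851) = 157573·6851/gcd = 1079532623/6851 = 157573
lcm(157573, 481) = 157573·481/gcd = 75792613/13 = 5830201

5830201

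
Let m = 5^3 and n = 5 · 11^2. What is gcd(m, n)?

5

min exponent per shared prime: 5 = 5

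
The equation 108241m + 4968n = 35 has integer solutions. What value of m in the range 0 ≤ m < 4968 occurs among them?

3155

Reduce mod 4968: 108241m ≡ 35 (mod 4968). With g = gcd(108241, 4968) = 1 dividing 35, divide through: 108241m ≡ 35 (mod 4968).
Since gcd(108241, 4968) = 1, m ≡ 35·(108241)⁻¹ ≡ 3155 (mod 4968). Smallest non-negative: 3155.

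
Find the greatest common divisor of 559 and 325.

13

559 = 13 · 43
325 = 5² · 13
Common: 13 = 13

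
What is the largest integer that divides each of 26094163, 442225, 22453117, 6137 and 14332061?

26094163 = 19² · 41² · 43; 442225 = 5² · 7² · 19²; 22453117 = 19² · 37 · 41²; 6137 = 17 · 19²; 14332061 = 19² · 29 · 37²
gcd takes min exponent of each prime: 19² = 361

361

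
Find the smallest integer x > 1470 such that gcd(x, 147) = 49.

gcd(x, 147) = 49 forces 49 | x; write x = 49s. Then gcd(49s, 49·3) = 49·gcd(s, 3), so need gcd(s, 3) = 1.
49s > 1470 gives s ≥ 31. The least s ≥ 31 coprime to 3 is 31, so x = 49·31 = 1519.

1519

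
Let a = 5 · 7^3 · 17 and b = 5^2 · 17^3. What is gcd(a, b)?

min exponent per shared prime: 5 · 17 = 85

85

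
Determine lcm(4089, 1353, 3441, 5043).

86724324753

4089 = 3 · 29 · 47; 1353 = 3 · 11 · 41; 3441 = 3 · 31 · 37; 5043 = 3 · 41²
lcm takes max exponent of each prime: 3 · 11 · 29 · 31 · 37 · 41² · 47 = 86724324753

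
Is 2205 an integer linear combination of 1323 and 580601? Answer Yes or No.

By Bézout, 1323x + 580601y = 2205 has integer solutions iff gcd(1323, 580601) | 2205.
Euclid: 580601 = 438·1323 + 1127; 1323 = 1·1127 + 196; 1127 = 5·196 + 147; 196 = 1·147 + 49; 147 = 3·49 + 0. gcd = 49; 2205 mod 49 = 0. Yes.

Yes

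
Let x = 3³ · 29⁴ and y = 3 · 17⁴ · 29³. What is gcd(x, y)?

73167

min exponent per shared prime: 3 · 29³ = 73167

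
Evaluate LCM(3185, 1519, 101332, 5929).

3185 = 5 · 7² · 13; 1519 = 7² · 31; 101332 = 2² · 7² · 11 · 47; 5929 = 7² · 11²
lcm takes max exponent of each prime: 2² · 5 · 7² · 11² · 13 · 31 · 47 = 2246023780

2246023780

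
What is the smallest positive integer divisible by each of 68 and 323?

1292

gcd first: 323 = 4·68 + 51; 68 = 1·51 + 17; 51 = 3·17 + 0 → gcd = 17
lcm = 68·323/gcd = 21964/17 = 1292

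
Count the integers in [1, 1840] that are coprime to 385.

1147

Prime factors of 385: 5, 7, 11. Count integers ≤ 1840 divisible by none of them.
By inclusion–exclusion: 1840 − ⌊1840/5⌋ − ⌊1840/7⌋ − ⌊1840/11⌋ + ⌊1840/35⌋ + ⌊1840/55⌋ + ⌊1840/77⌋ − ⌊1840/385⌋ = 1147.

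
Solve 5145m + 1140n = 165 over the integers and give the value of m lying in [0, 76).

Reduce mod 1140: 5145m ≡ 165 (mod 1140). With g = gcd(5145, 1140) = 15 dividing 165, divide through: 343m ≡ 11 (mod 76).
Since gcd(343, 76) = 1, m ≡ 11·(343)⁻¹ ≡ 49 (mod 76). Smallest non-negative: 49.

49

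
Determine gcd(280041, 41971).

19

280041 = 3 · 17³ · 19
41971 = 19 · 47²
Common: 19 = 19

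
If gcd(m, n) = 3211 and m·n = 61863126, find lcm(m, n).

Since gcd(m,n)·lcm(m,n) = mn, lcm = 61863126/3211 = 19266.

19266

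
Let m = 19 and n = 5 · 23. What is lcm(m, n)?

max exponent per prime: 5 · 19 · 23 = 2185

2185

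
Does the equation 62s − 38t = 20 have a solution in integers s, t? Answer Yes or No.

By Bézout, 62s − 38t = 20 has integer solutions iff gcd(62, 38) | 20.
Euclid: 62 = 1·38 + 24; 38 = 1·24 + 14; 24 = 1·14 + 10; 14 = 1·10 + 4; 10 = 2·4 + 2; 4 = 2·2 + 0. gcd = 2; 20 mod 2 = 0. Yes.

Yes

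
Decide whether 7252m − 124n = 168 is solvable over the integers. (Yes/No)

Yes

By Bézout, 7252m − 124n = 168 has integer solutions iff gcd(7252, 124) | 168.
Euclid: 7252 = 58·124 + 60; 124 = 2·60 + 4; 60 = 15·4 + 0. gcd = 4; 168 mod 4 = 0. Yes.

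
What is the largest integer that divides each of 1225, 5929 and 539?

49

1225 = 5² · 7²; 5929 = 7² · 11²; 539 = 7² · 11
gcd takes min exponent of each prime: 7² = 49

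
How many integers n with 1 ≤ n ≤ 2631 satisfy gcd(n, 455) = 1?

1666

Prime factors of 455: 5, 7, 13. Count integers ≤ 2631 divisible by none of them.
By inclusion–exclusion: 2631 − ⌊2631/5⌋ − ⌊2631/7⌋ − ⌊2631/13⌋ + ⌊2631/35⌋ + ⌊2631/65⌋ + ⌊2631/91⌋ − ⌊2631/455⌋ = 1666.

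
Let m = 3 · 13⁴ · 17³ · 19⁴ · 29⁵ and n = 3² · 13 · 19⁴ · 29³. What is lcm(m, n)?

3375725124916268135973

max exponent per prime: 3² · 13⁴ · 17³ · 19⁴ · 29⁵ = 3375725124916268135973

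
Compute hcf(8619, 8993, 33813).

17

gcd(8619, 8993): 8993 = 1·8619 + 374; 8619 = 23·374 + 17; 374 = 22·17 + 0 → 17
gcd(17, 33813): 33813 = 1989·17 + 0 → 17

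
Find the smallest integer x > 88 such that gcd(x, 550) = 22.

132

gcd(x, 550) = 22 forces 22 | x; write x = 22s. Then gcd(22s, 22·25) = 22·gcd(s, 25), so need gcd(s, 25) = 1.
22s > 88 gives s ≥ 5. The least s ≥ 5 coprime to 25 is 6, so x = 22·6 = 132.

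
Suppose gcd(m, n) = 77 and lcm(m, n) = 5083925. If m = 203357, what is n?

1925

Using mn = gcd(m,n)·lcm(m,n) = 77·5083925 = 391462225, we get n = 391462225/203357 = 1925.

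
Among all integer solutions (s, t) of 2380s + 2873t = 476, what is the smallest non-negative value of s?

gcd(2380, 2873) = 17 (Euclid: 2873 = 1·2380 + 493; 2380 = 4·493 + 408; 493 = 1·408 + 85; 408 = 4·85 + 68; 85 = 1·68 + 17; 68 = 4·17 + 0), and 17 | 476.
Extended Euclid: 2380·(-35) + 2873·(29) = 17. Scale by 28: s₀ = -980.
General solution s = s₀ + 169k; reducing mod 169 gives s = 34 (and t = -28).

34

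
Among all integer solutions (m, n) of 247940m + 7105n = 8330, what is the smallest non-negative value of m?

8

Euclid: 247940 = 34·7105 + 6370; 7105 = 1·6370 + 735; 6370 = 8·735 + 490; 735 = 1·490 + 245; 490 = 2·245 + 0 → gcd = 245; 8330 = 245·34.
Back-substitution yields 247940·(-10) + 7105·(349) = 245, so one solution is m = -10·34 = -340, n = 349·34 = 11866.
Solutions in m differ by 7105/245 = 29; the one in [0, 29) is -340 mod 29 = 8.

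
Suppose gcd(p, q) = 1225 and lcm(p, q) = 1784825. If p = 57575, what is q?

37975

Using pq = gcd(p,q)·lcm(p,q) = 1225·1784825 = 2186410625, we get q = 2186410625/57575 = 37975.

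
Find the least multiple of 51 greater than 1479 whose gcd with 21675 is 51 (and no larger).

gcd(x, 21675) = 51 forces 51 | x; write x = 51s. Then gcd(51s, 51·425) = 51·gcd(s, 425), so need gcd(s, 425) = 1.
51s > 1479 gives s ≥ 30. The least s ≥ 30 coprime to 425 is 31, so x = 51·31 = 1581.

1581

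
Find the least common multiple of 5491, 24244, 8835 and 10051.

1723497838260

lcm(5491, 24244) = 5491·24244/gcd = 133123804/19 = 7006516
lcm(7006516, 8835) = 7006516·8835/gcd = 61902568860/19 = 3258029940
lcm(3258029940, 10051) = 3258029940·10051/gcd = 32746458926940/19 = 1723497838260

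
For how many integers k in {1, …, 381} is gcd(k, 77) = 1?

77 = 7·11. Inclusion–exclusion on these primes:
381 − ⌊381/7⌋ − ⌊381/11⌋ + ⌊381/77⌋ = 297

297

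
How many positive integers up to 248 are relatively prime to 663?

663 = 3·13·17. Inclusion–exclusion on these primes:
248 − ⌊248/3⌋ − ⌊248/13⌋ − ⌊248/17⌋ + ⌊248/39⌋ + ⌊248/51⌋ + ⌊248/221⌋ − ⌊248/663⌋ = 144

144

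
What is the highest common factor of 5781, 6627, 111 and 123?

3

5781 = 3 · 41 · 47; 6627 = 3 · 47²; 111 = 3 · 37; 123 = 3 · 41
gcd takes min exponent of each prime: 3 = 3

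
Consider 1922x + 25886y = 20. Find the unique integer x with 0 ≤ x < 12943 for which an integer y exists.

8916

Reduce mod 25886: 1922x ≡ 20 (mod 25886). With g = gcd(1922, 25886) = 2 dividing 20, divide through: 961x ≡ 10 (mod 12943).
Since gcd(961, 12943) = 1, x ≡ 10·(961)⁻¹ ≡ 8916 (mod 12943). Smallest non-negative: 8916.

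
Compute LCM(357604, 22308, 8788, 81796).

357604 = 2² · 13² · 23²; 22308 = 2² · 3 · 11 · 13²; 8788 = 2² · 13³; 81796 = 2² · 11² · 13²
lcm takes max exponent of each prime: 2² · 3 · 11² · 13³ · 23² = 1687533276

1687533276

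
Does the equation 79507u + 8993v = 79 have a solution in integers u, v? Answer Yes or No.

gcd(79507, 8993): 79507 = 8·8993 + 7563; 8993 = 1·7563 + 1430; 7563 = 5·1430 + 413; 1430 = 3·413 + 191; 413 = 2·191 + 31; 191 = 6·31 + 5; 31 = 6·5 + 1; 5 = 5·1 + 0 → 1
1 divides 79, so a solution exists.

Yes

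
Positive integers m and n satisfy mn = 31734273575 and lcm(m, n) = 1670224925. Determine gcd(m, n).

From gcd × lcm = mn: gcd = 31734273575 / 1670224925 = 19.

19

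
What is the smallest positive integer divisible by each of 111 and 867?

32079

111 = 3 · 37; 867 = 3 · 17²
max exponents: 3 · 17² · 37 = 32079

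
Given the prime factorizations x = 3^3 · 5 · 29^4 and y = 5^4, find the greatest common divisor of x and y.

min exponent per shared prime: 5 = 5

5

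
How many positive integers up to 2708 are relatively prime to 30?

722

Prime factors of 30: 2, 3, 5. Count integers ≤ 2708 divisible by none of them.
By inclusion–exclusion: 2708 − ⌊2708/2⌋ − ⌊2708/3⌋ − ⌊2708/5⌋ + ⌊2708/6⌋ + ⌊2708/10⌋ + ⌊2708/15⌋ − ⌊2708/30⌋ = 722.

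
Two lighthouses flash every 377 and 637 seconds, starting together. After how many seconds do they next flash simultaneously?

18473

377 = 13 · 29; 637 = 7² · 13
max exponents: 7² · 13 · 29 = 18473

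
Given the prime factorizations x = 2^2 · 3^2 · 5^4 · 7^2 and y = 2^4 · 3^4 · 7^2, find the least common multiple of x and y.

max exponent per prime: 2^4 · 3^4 · 5^4 · 7^2 = 39690000

39690000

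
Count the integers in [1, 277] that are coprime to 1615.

1615 = 5·17·19. Inclusion–exclusion on these primes:
277 − ⌊277/5⌋ − ⌊277/17⌋ − ⌊277/19⌋ + ⌊277/85⌋ + ⌊277/95⌋ + ⌊277/323⌋ − ⌊277/1615⌋ = 197

197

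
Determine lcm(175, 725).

5075

175 = 5² · 7; 725 = 5² · 29
max exponents: 5² · 7 · 29 = 5075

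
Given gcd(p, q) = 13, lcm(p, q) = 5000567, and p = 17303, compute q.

Using pq = gcd(p,q)·lcm(p,q) = 13·5000567 = 65007371, we get q = 65007371/17303 = 3757.

3757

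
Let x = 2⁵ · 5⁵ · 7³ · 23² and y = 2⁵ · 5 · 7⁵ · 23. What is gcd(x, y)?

1262240

min exponent per shared prime: 2⁵ · 5 · 7³ · 23 = 1262240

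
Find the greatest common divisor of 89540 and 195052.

89540 = 2² · 5 · 11² · 37
195052 = 2² · 11² · 13 · 31
Common: 2² · 11² = 484

484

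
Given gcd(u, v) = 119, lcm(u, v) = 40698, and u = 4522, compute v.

1071

Using uv = gcd(u,v)·lcm(u,v) = 119·40698 = 4843062, we get v = 4843062/4522 = 1071.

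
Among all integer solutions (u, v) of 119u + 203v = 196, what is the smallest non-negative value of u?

17

gcd(119, 203) = 7 (Euclid: 203 = 1·119 + 84; 119 = 1·84 + 35; 84 = 2·35 + 14; 35 = 2·14 + 7; 14 = 2·7 + 0), and 7 | 196.
Extended Euclid: 119·(12) + 203·(-7) = 7. Scale by 28: u₀ = 336.
General solution u = u₀ + 29t; reducing mod 29 gives u = 17 (and v = -9).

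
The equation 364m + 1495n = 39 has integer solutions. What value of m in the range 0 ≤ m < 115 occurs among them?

Reduce mod 1495: 364m ≡ 39 (mod 1495). With g = gcd(364, 1495) = 13 dividing 39, divide through: 28m ≡ 3 (mod 115).
Since gcd(28, 115) = 1, m ≡ 3·(28)⁻¹ ≡ 111 (mod 115). Smallest non-negative: 111.

111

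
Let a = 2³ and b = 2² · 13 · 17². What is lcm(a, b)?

30056

max exponent per prime: 2³ · 13 · 17² = 30056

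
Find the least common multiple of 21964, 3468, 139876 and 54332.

21964 = 2² · 17² · 19; 3468 = 2² · 3 · 17²; 139876 = 2² · 11² · 17²; 54332 = 2² · 17² · 47
lcm takes max exponent of each prime: 2² · 3 · 11² · 17² · 19 · 47 = 374727804

374727804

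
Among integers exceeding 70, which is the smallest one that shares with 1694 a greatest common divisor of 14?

84

1694 = 14·121. Any m with gcd(m, 1694) = 14 is a multiple of 14, say 14s, with s coprime to 121.
Need s > 70/14, so s ≥ 6. First s ≥ 6 with gcd(s, 121) = 1 is s = 6. Thus m = 14·6 = 84.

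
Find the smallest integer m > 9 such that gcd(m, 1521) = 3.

Multiples of 3 above 9: 3·4, 3·5, … . Need the cofactor coprime to 1521/3 = 507.
Checking s = 4, 5, … the first with gcd(s, 507) = 1 is s = 4, giving 12.

12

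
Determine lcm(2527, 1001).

2527 = 7 · 19²; 1001 = 7 · 11 · 13
max exponents: 7 · 11 · 13 · 19² = 361361

361361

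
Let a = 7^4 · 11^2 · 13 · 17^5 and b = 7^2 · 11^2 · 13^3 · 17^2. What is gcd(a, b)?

min exponent per shared prime: 7^2 · 11^2 · 13 · 17^2 = 22275253

22275253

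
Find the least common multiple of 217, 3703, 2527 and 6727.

1284648463

217 = 7 · 31; 3703 = 7 · 23²; 2527 = 7 · 19²; 6727 = 7 · 31²
lcm takes max exponent of each prime: 7 · 19² · 23² · 31² = 1284648463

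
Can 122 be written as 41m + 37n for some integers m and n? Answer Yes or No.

gcd(41, 37): 41 = 1·37 + 4; 37 = 9·4 + 1; 4 = 4·1 + 0 → 1
1 divides 122, so a solution exists.

Yes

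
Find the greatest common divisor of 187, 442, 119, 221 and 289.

gcd(187, 442): 442 = 2·187 + 68; 187 = 2·68 + 51; 68 = 1·51 + 17; 51 = 3·17 + 0 → 17
gcd(17, 119): 119 = 7·17 + 0 → 17
gcd(17, 221): 221 = 13·17 + 0 → 17
gcd(17, 289): 289 = 17·17 + 0 → 17

17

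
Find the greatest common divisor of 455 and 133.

7

Euclid: 455 = 3·133 + 56; 133 = 2·56 + 21; 56 = 2·21 + 14; 21 = 1·14 + 7; 14 = 2·7 + 0. Last nonzero remainder: 7.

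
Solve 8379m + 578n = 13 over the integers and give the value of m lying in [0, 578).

427

Euclid: 8379 = 14·578 + 287; 578 = 2·287 + 4; 287 = 71·4 + 3; 4 = 1·3 + 1; 3 = 3·1 + 0 → gcd = 1; 13 = 1·13.
Back-substitution yields 8379·(-145) + 578·(2102) = 1, so one solution is m = -145·13 = -1885, n = 2102·13 = 27326.
Solutions in m differ by 578/1 = 578; the one in [0, 578) is -1885 mod 578 = 427.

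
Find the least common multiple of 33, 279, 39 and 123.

33 = 3 · 11; 279 = 3² · 31; 39 = 3 · 13; 123 = 3 · 41
lcm takes max exponent of each prime: 3² · 11 · 13 · 31 · 41 = 1635777

1635777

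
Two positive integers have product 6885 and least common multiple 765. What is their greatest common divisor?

gcd·lcm = product, so gcd = 6885/765 = 9.

9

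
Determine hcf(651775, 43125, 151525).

gcd(651775, 43125): 651775 = 15·43125 + 4900; 43125 = 8·4900 + 3925; 4900 = 1·3925 + 975; 3925 = 4·975 + 25; 975 = 39·25 + 0 → 25
gcd(25, 151525): 151525 = 6061·25 + 0 → 25

25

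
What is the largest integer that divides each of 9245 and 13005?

5

Euclid: 13005 = 1·9245 + 3760; 9245 = 2·3760 + 1725; 3760 = 2·1725 + 310; 1725 = 5·310 + 175; 310 = 1·175 + 135; 175 = 1·135 + 40; 135 = 3·40 + 15; 40 = 2·15 + 10; 15 = 1·10 + 5; 10 = 2·5 + 0. Last nonzero remainder: 5.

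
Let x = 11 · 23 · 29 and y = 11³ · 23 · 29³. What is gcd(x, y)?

min exponent per shared prime: 11 · 23 · 29 = 7337

7337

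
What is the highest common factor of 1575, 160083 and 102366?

9

gcd(1575, 160083): 160083 = 101·1575 + 1008; 1575 = 1·1008 + 567; 1008 = 1·567 + 441; 567 = 1·441 + 126; 441 = 3·126 + 63; 126 = 2·63 + 0 → 63
gcd(63, 102366): 102366 = 1624·63 + 54; 63 = 1·54 + 9; 54 = 6·9 + 0 → 9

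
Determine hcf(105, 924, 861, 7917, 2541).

21

105 = 3 · 5 · 7; 924 = 2² · 3 · 7 · 11; 861 = 3 · 7 · 41; 7917 = 3 · 7 · 13 · 29; 2541 = 3 · 7 · 11²
gcd takes min exponent of each prime: 3 · 7 = 21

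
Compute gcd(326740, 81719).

326740 = 2² · 5 · 17 · 31²
81719 = 11 · 17 · 19 · 23
Common: 17 = 17

17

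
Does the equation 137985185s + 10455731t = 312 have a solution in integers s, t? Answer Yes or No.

gcd(137985185, 10455731): 137985185 = 13·10455731 + 2060682; 10455731 = 5·2060682 + 152321; 2060682 = 13·152321 + 80509; 152321 = 1·80509 + 71812; 80509 = 1·71812 + 8697; 71812 = 8·8697 + 2236; 8697 = 3·2236 + 1989; 2236 = 1·1989 + 247; 1989 = 8·247 + 13; 247 = 19·13 + 0 → 13
13 divides 312, so a solution exists.

Yes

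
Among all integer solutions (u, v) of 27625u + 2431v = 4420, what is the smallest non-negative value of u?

5

Reduce mod 2431: 27625u ≡ 4420 (mod 2431). With g = gcd(27625, 2431) = 221 dividing 4420, divide through: 125u ≡ 20 (mod 11).
Since gcd(125, 11) = 1, u ≡ 20·(125)⁻¹ ≡ 5 (mod 11). Smallest non-negative: 5.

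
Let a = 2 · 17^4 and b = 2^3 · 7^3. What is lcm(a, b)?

max exponent per prime: 2^3 · 7^3 · 17^4 = 229181624

229181624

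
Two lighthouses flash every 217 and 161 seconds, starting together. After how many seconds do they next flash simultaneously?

4991

gcd first: 217 = 1·161 + 56; 161 = 2·56 + 49; 56 = 1·49 + 7; 49 = 7·7 + 0 → gcd = 7
lcm = 217·161/gcd = 34937/7 = 4991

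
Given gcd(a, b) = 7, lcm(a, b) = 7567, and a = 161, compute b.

a·b = gcd·lcm = 7·7567 = 52969, so b = 52969/161 = 329.

329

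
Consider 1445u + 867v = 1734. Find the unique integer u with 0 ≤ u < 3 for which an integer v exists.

Euclid: 1445 = 1·867 + 578; 867 = 1·578 + 289; 578 = 2·289 + 0 → gcd = 289; 1734 = 289·6.
Back-substitution yields 1445·(-1) + 867·(2) = 289, so one solution is u = -1·6 = -6, v = 2·6 = 12.
Solutions in u differ by 867/289 = 3; the one in [0, 3) is -6 mod 3 = 0.

0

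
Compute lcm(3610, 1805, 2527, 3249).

227430

3610 = 2 · 5 · 19²; 1805 = 5 · 19²; 2527 = 7 · 19²; 3249 = 3² · 19²
lcm takes max exponent of each prime: 2 · 3² · 5 · 7 · 19² = 227430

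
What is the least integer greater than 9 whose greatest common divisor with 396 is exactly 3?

15

gcd(x, 396) = 3 forces 3 | x; write x = 3s. Then gcd(3s, 3·132) = 3·gcd(s, 132), so need gcd(s, 132) = 1.
3s > 9 gives s ≥ 4. The least s ≥ 4 coprime to 132 is 5, so x = 3·5 = 15.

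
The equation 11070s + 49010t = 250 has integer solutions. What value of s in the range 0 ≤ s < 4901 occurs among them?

2528

Reduce mod 49010: 11070s ≡ 250 (mod 49010). With g = gcd(11070, 49010) = 10 dividing 250, divide through: 1107s ≡ 25 (mod 4901).
Since gcd(1107, 4901) = 1, s ≡ 25·(1107)⁻¹ ≡ 2528 (mod 4901). Smallest non-negative: 2528.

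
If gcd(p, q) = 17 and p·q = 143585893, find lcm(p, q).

8446229

For any two positive integers, gcd × lcm equals their product. Hence lcm = 143585893 / 17 = 8446229.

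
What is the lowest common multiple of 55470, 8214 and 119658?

lcm(55470, 8214) = 55470·8214/gcd = 455630580/6 = 75938430
lcm(75938430, 119658) = 75938430·119658/gcd = 9086640656940/222 = 40930813770

40930813770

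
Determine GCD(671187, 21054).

363

Euclid: 671187 = 31·21054 + 18513; 21054 = 1·18513 + 2541; 18513 = 7·2541 + 726; 2541 = 3·726 + 363; 726 = 2·363 + 0. Last nonzero remainder: 363.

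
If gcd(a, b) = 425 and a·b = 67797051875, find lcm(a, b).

159522475

gcd·lcm = product, so lcm = 67797051875/425 = 159522475.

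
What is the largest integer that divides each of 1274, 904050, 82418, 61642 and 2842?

gcd(1274, 904050): 904050 = 709·1274 + 784; 1274 = 1·784 + 490; 784 = 1·490 + 294; 490 = 1·294 + 196; 294 = 1·196 + 98; 196 = 2·98 + 0 → 98
gcd(98, 82418): 82418 = 841·98 + 0 → 98
gcd(98, 61642): 61642 = 629·98 + 0 → 98
gcd(98, 2842): 2842 = 29·98 + 0 → 98

98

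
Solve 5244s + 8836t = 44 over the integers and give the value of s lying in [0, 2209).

gcd(5244, 8836) = 4 (Euclid: 8836 = 1·5244 + 3592; 5244 = 1·3592 + 1652; 3592 = 2·1652 + 288; 1652 = 5·288 + 212; 288 = 1·212 + 76; 212 = 2·76 + 60; 76 = 1·60 + 16; 60 = 3·16 + 12; 16 = 1·12 + 4; 12 = 3·4 + 0), and 4 | 44.
Extended Euclid: 5244·(-583) + 8836·(346) = 4. Scale by 11: s₀ = -6413.
General solution s = s₀ + 2209k; reducing mod 2209 gives s = 214 (and t = -127).

214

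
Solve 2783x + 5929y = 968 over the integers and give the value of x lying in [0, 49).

11

Reduce mod 5929: 2783x ≡ 968 (mod 5929). With g = gcd(2783, 5929) = 121 dividing 968, divide through: 23x ≡ 8 (mod 49).
Since gcd(23, 49) = 1, x ≡ 8·(23)⁻¹ ≡ 11 (mod 49). Smallest non-negative: 11.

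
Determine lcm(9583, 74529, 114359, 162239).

5518997940663207

lcm(9583, 74529) = 9583·74529/gcd = 714211407/7 = 102030201
lcm(102030201, 114359) = 102030201·114359/gcd = 11668071756159/7 = 1666867393737
lcm(1666867393737, 162239) = 1666867393737·162239/gcd = 270430899092497143/49 = 5518997940663207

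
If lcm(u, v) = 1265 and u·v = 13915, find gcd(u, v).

From gcd × lcm = uv: gcd = 13915 / 1265 = 11.

11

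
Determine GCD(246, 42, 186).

gcd(246, 42): 246 = 5·42 + 36; 42 = 1·36 + 6; 36 = 6·6 + 0 → 6
gcd(6, 186): 186 = 31·6 + 0 → 6

6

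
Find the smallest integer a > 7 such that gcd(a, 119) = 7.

gcd(a, 119) = 7 forces 7 | a; write a = 7s. Then gcd(7s, 7·17) = 7·gcd(s, 17), so need gcd(s, 17) = 1.
7s > 7 gives s ≥ 2. The least s ≥ 2 coprime to 17 is 2, so a = 7·2 = 14.

14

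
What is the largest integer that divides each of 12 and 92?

4

Euclid: 92 = 7·12 + 8; 12 = 1·8 + 4; 8 = 2·4 + 0. Last nonzero remainder: 4.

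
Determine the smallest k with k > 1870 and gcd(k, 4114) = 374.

gcd(k, 4114) = 374 forces 374 | k; write k = 374s. Then gcd(374s, 374·11) = 374·gcd(s, 11), so need gcd(s, 11) = 1.
374s > 1870 gives s ≥ 6. The least s ≥ 6 coprime to 11 is 6, so k = 374·6 = 2244.

2244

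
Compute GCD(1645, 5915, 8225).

gcd(1645, 5915): 5915 = 3·1645 + 980; 1645 = 1·980 + 665; 980 = 1·665 + 315; 665 = 2·315 + 35; 315 = 9·35 + 0 → 35
gcd(35, 8225): 8225 = 235·35 + 0 → 35

35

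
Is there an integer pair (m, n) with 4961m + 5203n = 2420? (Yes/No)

Yes

By Bézout, 4961m + 5203n = 2420 has integer solutions iff gcd(4961, 5203) | 2420.
Euclid: 5203 = 1·4961 + 242; 4961 = 20·242 + 121; 242 = 2·121 + 0. gcd = 121; 2420 mod 121 = 0. Yes.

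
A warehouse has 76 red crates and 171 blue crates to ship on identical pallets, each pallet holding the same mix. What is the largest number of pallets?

76 = 2² · 19
171 = 3² · 19
Common: 19 = 19

19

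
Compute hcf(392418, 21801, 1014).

507

392418 = 2 · 3³ · 13² · 43; 21801 = 3 · 13² · 43; 1014 = 2 · 3 · 13²
gcd takes min exponent of each prime: 3 · 13² = 507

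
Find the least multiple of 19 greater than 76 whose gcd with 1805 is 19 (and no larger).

114

Multiples of 19 above 76: 19·5, 19·6, … . Need the cofactor coprime to 1805/19 = 95.
Checking s = 5, 6, … the first with gcd(s, 95) = 1 is s = 6, giving 114.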